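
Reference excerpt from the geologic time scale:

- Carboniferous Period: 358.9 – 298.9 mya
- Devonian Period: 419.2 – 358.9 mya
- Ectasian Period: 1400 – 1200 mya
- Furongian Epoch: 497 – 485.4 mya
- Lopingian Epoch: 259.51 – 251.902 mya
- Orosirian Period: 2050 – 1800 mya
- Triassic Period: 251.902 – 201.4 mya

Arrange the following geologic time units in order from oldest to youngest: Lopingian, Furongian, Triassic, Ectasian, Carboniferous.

Ectasian, Furongian, Carboniferous, Lopingian, Triassic

Sorting by start age (descending Ma, since larger Ma = older): Ectasian began 1400, Furongian began 497, Carboniferous began 358.9, Lopingian began 259.51, Triassic began 251.902.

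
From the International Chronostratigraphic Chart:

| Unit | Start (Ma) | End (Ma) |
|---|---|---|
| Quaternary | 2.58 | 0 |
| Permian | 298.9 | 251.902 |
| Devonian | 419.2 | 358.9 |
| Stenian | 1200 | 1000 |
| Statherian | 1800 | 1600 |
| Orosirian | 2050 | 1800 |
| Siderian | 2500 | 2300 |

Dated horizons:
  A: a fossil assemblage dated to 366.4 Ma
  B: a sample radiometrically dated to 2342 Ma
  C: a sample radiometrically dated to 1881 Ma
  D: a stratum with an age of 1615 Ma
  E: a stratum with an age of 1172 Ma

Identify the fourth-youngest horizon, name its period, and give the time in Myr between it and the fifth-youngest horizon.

C, in the Orosirian; 461 million years to B

Smaller Ma means younger, so youngest first: A 366.4 < E 1172 < D 1615 < C 1881 < B 2342.
Counting 4 along gives C (1881 Ma); the excerpt puts that inside the Orosirian, 2050–1800 Ma.
Next in line is B (2342 Ma), and 2342 − 1881 = 461 Myr.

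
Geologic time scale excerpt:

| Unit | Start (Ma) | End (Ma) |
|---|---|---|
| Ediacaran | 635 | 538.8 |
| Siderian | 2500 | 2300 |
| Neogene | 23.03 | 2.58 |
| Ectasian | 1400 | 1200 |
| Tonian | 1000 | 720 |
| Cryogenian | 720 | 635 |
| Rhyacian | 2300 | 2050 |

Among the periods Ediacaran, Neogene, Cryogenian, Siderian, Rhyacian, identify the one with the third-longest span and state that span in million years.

Durations: Ediacaran 96.2; Neogene 20.45; Cryogenian 85; Siderian 200; Rhyacian 250 Myr.
Sorted longest-first: Rhyacian (250), Siderian (200), Ediacaran (96.2), Cryogenian (85), Neogene (20.45).
The third longest is Ediacaran at 96.2 Myr.

Ediacaran, 96.2 million years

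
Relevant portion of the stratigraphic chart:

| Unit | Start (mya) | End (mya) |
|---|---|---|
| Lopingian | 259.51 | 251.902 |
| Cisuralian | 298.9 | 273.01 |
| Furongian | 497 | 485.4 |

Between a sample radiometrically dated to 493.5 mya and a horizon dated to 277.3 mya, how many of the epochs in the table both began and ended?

The older date is 493.5 Ma and the younger is 277.3 Ma.
No epoch both begins after 493.5 Ma and ends before 277.3 Ma, so the count is 0.

0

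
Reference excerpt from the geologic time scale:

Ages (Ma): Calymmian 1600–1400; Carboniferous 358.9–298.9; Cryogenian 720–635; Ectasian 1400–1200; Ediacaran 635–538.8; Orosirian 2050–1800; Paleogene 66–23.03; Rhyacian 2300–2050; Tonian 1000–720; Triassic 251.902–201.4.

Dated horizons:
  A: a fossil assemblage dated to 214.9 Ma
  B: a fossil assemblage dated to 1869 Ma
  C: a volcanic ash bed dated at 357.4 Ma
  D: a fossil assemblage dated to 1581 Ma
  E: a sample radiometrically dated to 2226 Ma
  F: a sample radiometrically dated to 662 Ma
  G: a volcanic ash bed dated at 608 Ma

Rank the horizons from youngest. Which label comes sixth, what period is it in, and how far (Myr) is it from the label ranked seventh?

B, in the Orosirian; 357 million years to E

Smaller Ma means younger, so youngest first: A 214.9 < C 357.4 < G 608 < F 662 < D 1581 < B 1869 < E 2226.
Counting 6 along gives B (1869 Ma); the excerpt puts that inside the Orosirian, 2050–1800 Ma.
Next in line is E (2226 Ma), and 2226 − 1869 = 357 Myr.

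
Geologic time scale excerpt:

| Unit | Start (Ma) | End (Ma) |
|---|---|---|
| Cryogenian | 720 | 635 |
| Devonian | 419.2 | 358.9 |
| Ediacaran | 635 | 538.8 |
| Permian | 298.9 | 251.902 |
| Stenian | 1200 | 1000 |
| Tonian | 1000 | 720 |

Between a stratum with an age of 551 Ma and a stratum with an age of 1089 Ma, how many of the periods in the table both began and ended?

The older date is 1089 Ma and the younger is 551 Ma.
Periods with start < 1089 and end > 551 Ma: Tonian (1000–720), Cryogenian (720–635).
That is 2 complete periods.

2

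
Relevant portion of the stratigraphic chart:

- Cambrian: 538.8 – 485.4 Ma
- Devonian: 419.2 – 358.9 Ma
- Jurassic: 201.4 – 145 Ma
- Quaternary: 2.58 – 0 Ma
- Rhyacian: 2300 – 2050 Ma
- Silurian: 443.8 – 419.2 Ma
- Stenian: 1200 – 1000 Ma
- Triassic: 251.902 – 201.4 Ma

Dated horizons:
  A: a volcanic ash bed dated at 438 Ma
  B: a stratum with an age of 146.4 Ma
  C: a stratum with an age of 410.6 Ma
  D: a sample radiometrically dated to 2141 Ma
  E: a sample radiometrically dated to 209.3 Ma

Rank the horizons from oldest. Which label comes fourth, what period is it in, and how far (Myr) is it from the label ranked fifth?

Sorted oldest-first by Ma: D (2141), A (438), C (410.6), E (209.3), B (146.4).
The fourth oldest is E at 209.3 Ma, which lies in 251.902–201.4 Ma: the Triassic.
The fifth oldest is B at 146.4 Ma; separation = |209.3 − 146.4| = 62.9 Myr.

E, in the Triassic; 62.9 million years to B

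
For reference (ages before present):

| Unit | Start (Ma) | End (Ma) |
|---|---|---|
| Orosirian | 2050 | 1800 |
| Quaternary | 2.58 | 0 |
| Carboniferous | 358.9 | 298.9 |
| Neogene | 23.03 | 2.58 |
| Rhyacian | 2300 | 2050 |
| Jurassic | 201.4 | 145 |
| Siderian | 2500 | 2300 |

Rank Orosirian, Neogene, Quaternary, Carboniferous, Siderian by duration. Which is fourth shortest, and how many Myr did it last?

Start − end for each: Orosirian 2050 − 1800 = 250; Neogene 23.03 − 2.58 = 20.45; Quaternary 2.58 − 0 = 2.58; Carboniferous 358.9 − 298.9 = 60; Siderian 2500 − 2300 = 200.
Ranking these from shortest: Quaternary < Neogene < Carboniferous < Siderian < Orosirian.
Position 4 in that ranking is Siderian, which lasted 200 Myr.

Siderian, 200 million years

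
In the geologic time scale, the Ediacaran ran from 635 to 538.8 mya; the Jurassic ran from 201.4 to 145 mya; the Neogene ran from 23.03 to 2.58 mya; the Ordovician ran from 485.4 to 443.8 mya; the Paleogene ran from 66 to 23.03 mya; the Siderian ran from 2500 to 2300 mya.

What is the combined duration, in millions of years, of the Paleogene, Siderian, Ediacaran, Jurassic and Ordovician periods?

Duration is start − end for each: (66 − 23.03) + (2500 − 2300) + (635 − 538.8) + (201.4 − 145) + (485.4 − 443.8).
That is 42.97 + 200 + 96.2 + 56.4 + 41.6, which totals 437.17 million years.

437.17 million years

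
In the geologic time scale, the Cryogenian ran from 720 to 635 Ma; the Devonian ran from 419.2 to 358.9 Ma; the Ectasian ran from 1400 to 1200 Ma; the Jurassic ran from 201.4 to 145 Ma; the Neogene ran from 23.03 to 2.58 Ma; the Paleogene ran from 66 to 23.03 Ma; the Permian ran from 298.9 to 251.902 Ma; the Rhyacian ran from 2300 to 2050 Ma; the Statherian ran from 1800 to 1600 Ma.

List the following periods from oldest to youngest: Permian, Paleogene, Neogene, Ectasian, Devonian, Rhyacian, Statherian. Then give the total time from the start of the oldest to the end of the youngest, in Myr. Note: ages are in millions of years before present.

Rhyacian, Statherian, Ectasian, Devonian, Permian, Paleogene, Neogene; total span 2297.42 Myr

From the excerpt: Permian 298.9–251.902; Paleogene 66–23.03; Neogene 23.03–2.58; Ectasian 1400–1200; Devonian 419.2–358.9; Rhyacian 2300–2050; Statherian 1800–1600 (Ma).
Larger Ma is earlier, so the oldest is Rhyacian and the youngest is Neogene; oldest to youngest: Rhyacian, Statherian, Ectasian, Devonian, Permian, Paleogene, Neogene.
Oldest start 2300 minus youngest end 2.58 gives 2297.42 Myr overall.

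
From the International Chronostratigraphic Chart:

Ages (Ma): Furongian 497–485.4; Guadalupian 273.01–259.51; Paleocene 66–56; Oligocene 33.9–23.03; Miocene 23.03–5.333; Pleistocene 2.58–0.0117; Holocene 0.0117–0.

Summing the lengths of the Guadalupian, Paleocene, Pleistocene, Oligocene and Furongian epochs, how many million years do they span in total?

48.5383 million years

Each duration: Guadalupian = 13.5; Paleocene = 10; Pleistocene = 2.5683; Oligocene = 10.87; Furongian = 11.6.
Sum: 13.5 + 10 + 2.5683 + 10.87 + 11.6 = 48.5383 Myr.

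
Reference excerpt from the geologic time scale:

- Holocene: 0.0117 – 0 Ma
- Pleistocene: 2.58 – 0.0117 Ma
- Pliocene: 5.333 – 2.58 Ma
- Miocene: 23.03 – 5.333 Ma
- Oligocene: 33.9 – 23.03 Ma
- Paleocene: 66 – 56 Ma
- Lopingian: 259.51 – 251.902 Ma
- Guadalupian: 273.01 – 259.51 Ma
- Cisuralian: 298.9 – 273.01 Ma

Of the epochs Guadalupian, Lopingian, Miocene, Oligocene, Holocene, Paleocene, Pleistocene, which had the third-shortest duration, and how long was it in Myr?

Lopingian, 7.608 million years

Start − end for each: Guadalupian 273.01 − 259.51 = 13.5; Lopingian 259.51 − 251.902 = 7.608; Miocene 23.03 − 5.333 = 17.697; Oligocene 33.9 − 23.03 = 10.87; Holocene 0.0117 − 0 = 0.0117; Paleocene 66 − 56 = 10; Pleistocene 2.58 − 0.0117 = 2.5683.
Ranking these from shortest: Holocene < Pleistocene < Lopingian < Paleocene < Oligocene < Guadalupian < Miocene.
Position 3 in that ranking is Lopingian, which lasted 7.608 Myr.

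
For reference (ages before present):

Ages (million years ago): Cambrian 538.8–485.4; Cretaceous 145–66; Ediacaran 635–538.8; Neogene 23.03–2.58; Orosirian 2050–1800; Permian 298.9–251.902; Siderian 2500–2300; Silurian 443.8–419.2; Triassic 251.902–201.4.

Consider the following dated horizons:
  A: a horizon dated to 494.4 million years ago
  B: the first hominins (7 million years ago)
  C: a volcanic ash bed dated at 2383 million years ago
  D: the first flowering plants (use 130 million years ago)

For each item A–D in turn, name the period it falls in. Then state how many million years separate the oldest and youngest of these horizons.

A — Cambrian; B — Neogene; C — Siderian; D — Cretaceous; span 2376 million years

Match each age against the start–end ranges in the excerpt: A = 494.4 Ma → Cambrian (538.8–485.4); B = 7 Ma → Neogene (23.03–2.58); C = 2383 Ma → Siderian (2500–2300); D = 130 Ma → Cretaceous (145–66).
The largest age is 2383 Ma and the smallest is 7 Ma; their difference is 2376 Myr.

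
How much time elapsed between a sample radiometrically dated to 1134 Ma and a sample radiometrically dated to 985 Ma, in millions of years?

149 million years

1134 − 985 = 149 million years.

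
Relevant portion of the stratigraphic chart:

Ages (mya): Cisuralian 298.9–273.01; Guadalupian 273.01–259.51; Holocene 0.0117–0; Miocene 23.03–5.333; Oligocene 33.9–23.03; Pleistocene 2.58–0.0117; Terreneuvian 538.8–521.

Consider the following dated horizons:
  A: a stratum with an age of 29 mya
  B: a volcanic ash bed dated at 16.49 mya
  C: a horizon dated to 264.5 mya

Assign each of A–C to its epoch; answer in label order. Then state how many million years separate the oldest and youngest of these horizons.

Match each age against the start–end ranges in the excerpt: A = 29 Ma → Oligocene (33.9–23.03); B = 16.49 Ma → Miocene (23.03–5.333); C = 264.5 Ma → Guadalupian (273.01–259.51).
The largest age is 264.5 Ma and the smallest is 16.49 Ma; their difference is 248.01 Myr.

A — Oligocene; B — Miocene; C — Guadalupian; span 248.01 million years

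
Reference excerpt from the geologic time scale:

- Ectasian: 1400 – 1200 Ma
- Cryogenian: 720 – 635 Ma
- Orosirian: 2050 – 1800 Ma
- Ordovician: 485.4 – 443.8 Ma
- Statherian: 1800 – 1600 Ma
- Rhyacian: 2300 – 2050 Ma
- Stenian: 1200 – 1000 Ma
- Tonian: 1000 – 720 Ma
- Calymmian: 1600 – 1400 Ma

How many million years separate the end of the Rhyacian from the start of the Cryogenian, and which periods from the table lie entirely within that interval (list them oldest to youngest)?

1330 million years; Orosirian, Statherian, Calymmian, Ectasian, Stenian, Tonian

The Rhyacian closes at 2050 Ma and the Cryogenian opens at 720 Ma, so the interval is 2050 − 720 = 1330 Myr.
A period fits inside if it starts at or after 2050 Ma and ends at or before 720 Ma; oldest first that gives Orosirian, Statherian, Calymmian, Ectasian, Stenian, Tonian.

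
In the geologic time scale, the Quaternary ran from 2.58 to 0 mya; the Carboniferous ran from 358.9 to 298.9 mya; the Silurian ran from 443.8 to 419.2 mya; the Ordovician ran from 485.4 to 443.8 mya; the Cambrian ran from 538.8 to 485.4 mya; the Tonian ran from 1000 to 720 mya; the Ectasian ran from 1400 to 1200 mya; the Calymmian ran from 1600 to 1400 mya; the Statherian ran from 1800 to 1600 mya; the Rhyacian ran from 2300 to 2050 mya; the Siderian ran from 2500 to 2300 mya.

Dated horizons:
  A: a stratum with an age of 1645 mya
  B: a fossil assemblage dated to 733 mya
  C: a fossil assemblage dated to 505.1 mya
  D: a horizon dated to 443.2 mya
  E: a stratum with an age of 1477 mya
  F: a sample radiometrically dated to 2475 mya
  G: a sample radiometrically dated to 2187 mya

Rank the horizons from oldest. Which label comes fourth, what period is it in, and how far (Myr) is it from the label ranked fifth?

E, in the Calymmian; 744 million years to B

Sorted oldest-first by Ma: F (2475), G (2187), A (1645), E (1477), B (733), C (505.1), D (443.2).
The fourth oldest is E at 1477 Ma, which lies in 1600–1400 Ma: the Calymmian.
The fifth oldest is B at 733 Ma; separation = |1477 − 733| = 744 Myr.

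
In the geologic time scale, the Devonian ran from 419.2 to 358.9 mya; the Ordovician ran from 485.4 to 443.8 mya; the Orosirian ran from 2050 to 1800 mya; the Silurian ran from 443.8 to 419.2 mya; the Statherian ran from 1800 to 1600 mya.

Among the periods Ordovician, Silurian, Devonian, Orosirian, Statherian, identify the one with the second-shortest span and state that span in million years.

Ordovician, 41.6 million years

Start − end for each: Ordovician 485.4 − 443.8 = 41.6; Silurian 443.8 − 419.2 = 24.6; Devonian 419.2 − 358.9 = 60.3; Orosirian 2050 − 1800 = 250; Statherian 1800 − 1600 = 200.
Ranking these from shortest: Silurian < Ordovician < Devonian < Statherian < Orosirian.
Position 2 in that ranking is Ordovician, which lasted 41.6 Myr.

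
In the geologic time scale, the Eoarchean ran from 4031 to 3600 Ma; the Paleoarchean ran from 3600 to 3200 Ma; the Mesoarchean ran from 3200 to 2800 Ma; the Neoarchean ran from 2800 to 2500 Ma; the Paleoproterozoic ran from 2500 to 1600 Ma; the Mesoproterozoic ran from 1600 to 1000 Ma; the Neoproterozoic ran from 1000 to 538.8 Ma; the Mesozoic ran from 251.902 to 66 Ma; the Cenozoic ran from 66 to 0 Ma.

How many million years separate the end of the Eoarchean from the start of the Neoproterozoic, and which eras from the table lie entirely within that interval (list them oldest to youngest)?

End of Eoarchean = 3600 Ma; start of Neoproterozoic = 1000 Ma.
Gap = 3600 − 1000 = 2600 Myr.
Eras wholly inside 3600–1000 Ma: Paleoarchean (3600–3200), Mesoarchean (3200–2800), Neoarchean (2800–2500), Paleoproterozoic (2500–1600), Mesoproterozoic (1600–1000).

2600 million years; Paleoarchean, Mesoarchean, Neoarchean, Paleoproterozoic, Mesoproterozoic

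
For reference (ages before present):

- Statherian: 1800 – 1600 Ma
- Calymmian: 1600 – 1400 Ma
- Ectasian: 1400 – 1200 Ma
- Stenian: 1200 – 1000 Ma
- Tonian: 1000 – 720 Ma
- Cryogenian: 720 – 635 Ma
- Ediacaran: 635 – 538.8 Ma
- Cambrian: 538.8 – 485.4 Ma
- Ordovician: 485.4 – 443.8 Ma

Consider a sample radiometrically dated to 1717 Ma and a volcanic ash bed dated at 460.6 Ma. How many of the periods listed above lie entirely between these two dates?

The older date is 1717 Ma and the younger is 460.6 Ma.
Periods with start < 1717 and end > 460.6 Ma: Calymmian (1600–1400), Ectasian (1400–1200), Stenian (1200–1000), Tonian (1000–720), Cryogenian (720–635), Ediacaran (635–538.8), Cambrian (538.8–485.4).
That is 7 complete periods.

7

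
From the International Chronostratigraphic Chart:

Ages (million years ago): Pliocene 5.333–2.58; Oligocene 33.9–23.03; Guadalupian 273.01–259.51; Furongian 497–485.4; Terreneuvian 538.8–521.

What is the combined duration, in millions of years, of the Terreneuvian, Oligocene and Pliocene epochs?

Each duration: Terreneuvian = 17.8; Oligocene = 10.87; Pliocene = 2.753.
Sum: 17.8 + 10.87 + 2.753 = 31.423 Myr.

31.423 million years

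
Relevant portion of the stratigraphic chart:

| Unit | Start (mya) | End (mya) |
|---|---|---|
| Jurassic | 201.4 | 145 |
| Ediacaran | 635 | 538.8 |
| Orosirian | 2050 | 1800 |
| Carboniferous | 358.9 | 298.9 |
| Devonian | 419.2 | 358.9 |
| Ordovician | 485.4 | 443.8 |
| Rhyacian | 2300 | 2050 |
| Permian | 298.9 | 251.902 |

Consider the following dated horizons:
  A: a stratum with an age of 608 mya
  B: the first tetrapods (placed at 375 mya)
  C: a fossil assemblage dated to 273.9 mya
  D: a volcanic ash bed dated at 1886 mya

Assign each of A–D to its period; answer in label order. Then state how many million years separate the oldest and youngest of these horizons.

Match each age against the start–end ranges in the excerpt: A = 608 Ma → Ediacaran (635–538.8); B = 375 Ma → Devonian (419.2–358.9); C = 273.9 Ma → Permian (298.9–251.902); D = 1886 Ma → Orosirian (2050–1800).
The largest age is 1886 Ma and the smallest is 273.9 Ma; their difference is 1612.1 Myr.

A — Ediacaran; B — Devonian; C — Permian; D — Orosirian; span 1612.1 million years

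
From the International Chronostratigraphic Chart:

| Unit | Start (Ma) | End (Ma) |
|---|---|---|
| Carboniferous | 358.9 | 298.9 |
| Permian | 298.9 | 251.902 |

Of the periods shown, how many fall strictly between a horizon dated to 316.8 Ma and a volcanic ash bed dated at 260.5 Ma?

0

The older date is 316.8 Ma and the younger is 260.5 Ma.
No period both begins after 316.8 Ma and ends before 260.5 Ma, so the count is 0.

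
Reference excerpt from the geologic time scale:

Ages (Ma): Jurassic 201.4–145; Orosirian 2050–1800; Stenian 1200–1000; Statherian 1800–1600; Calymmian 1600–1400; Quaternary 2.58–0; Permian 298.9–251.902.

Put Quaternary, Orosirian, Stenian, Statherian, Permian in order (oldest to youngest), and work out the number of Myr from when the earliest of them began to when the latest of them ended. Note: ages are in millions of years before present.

From the excerpt: Quaternary 2.58–0; Orosirian 2050–1800; Stenian 1200–1000; Statherian 1800–1600; Permian 298.9–251.902 (Ma).
Larger Ma is earlier, so the oldest is Orosirian and the youngest is Quaternary; oldest to youngest: Orosirian, Statherian, Stenian, Permian, Quaternary.
Oldest start 2050 minus youngest end 0 gives 2050 Myr overall.

Orosirian, Statherian, Stenian, Permian, Quaternary; total span 2050 Myr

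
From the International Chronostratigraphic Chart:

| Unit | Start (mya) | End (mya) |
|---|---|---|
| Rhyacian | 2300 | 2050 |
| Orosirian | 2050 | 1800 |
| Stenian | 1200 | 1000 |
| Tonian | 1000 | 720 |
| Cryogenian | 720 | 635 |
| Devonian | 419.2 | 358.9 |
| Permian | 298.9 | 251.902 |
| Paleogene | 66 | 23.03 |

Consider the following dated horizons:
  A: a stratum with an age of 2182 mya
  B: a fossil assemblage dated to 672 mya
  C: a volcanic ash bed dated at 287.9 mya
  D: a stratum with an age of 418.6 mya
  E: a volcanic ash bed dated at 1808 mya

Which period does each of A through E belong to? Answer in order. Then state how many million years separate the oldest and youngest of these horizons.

A — Rhyacian; B — Cryogenian; C — Permian; D — Devonian; E — Orosirian; span 1894.1 million years

A: 2182 Ma lies in 2300–2050 Ma, so Rhyacian.
B: 672 Ma lies in 720–635 Ma, so Cryogenian.
C: 287.9 Ma lies in 298.9–251.902 Ma, so Permian.
D: 418.6 Ma lies in 419.2–358.9 Ma, so Devonian.
E: 1808 Ma lies in 2050–1800 Ma, so Orosirian.
Oldest = 2182 Ma, youngest = 287.9 Ma → span 1894.1 Myr.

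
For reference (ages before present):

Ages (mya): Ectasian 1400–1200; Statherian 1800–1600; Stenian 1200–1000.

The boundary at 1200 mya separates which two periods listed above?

Ectasian and Stenian

The Ectasian ends at 1200 mya and the Stenian begins at 1200 mya, so they share that boundary.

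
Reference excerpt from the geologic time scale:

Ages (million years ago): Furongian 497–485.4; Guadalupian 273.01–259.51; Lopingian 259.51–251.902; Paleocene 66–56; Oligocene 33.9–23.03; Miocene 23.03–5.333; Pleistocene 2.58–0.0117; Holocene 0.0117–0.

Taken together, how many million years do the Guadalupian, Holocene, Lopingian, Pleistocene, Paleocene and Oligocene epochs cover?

44.558 million years

Duration is start − end for each: (273.01 − 259.51) + (0.0117 − 0) + (259.51 − 251.902) + (2.58 − 0.0117) + (66 − 56) + (33.9 − 23.03).
That is 13.5 + 0.0117 + 7.608 + 2.5683 + 10 + 10.87, which totals 44.558 million years.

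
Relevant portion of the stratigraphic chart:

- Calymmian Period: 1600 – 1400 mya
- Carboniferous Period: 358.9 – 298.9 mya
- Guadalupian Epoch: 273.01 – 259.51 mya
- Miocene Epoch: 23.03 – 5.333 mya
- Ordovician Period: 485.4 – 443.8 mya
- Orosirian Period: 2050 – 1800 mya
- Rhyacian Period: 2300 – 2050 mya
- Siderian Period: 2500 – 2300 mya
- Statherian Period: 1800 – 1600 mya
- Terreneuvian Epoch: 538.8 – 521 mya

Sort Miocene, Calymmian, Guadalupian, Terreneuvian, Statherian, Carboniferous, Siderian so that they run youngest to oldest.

Miocene → Guadalupian → Carboniferous → Terreneuvian → Calymmian → Statherian → Siderian

Read off each span (Ma): Miocene 23.03–5.333; Calymmian 1600–1400; Guadalupian 273.01–259.51; Terreneuvian 538.8–521; Statherian 1800–1600; Carboniferous 358.9–298.9; Siderian 2500–2300.
Larger Ma is older, so oldest→youngest is Siderian, Statherian, Calymmian, Terreneuvian, Carboniferous, Guadalupian, Miocene; reverse it for youngest→oldest.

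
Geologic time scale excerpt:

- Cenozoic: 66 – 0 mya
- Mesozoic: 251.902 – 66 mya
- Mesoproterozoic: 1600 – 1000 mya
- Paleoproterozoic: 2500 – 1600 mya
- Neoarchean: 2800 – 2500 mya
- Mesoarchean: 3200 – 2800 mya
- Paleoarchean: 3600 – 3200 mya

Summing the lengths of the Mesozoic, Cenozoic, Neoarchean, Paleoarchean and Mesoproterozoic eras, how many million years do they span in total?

1551.902 million years

Each duration: Mesozoic = 185.902; Cenozoic = 66; Neoarchean = 300; Paleoarchean = 400; Mesoproterozoic = 600.
Sum: 185.902 + 66 + 300 + 400 + 600 = 1551.902 Myr.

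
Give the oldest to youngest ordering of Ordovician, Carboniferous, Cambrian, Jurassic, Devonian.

Group by era (each group listed oldest first) — Paleozoic: Cambrian, Ordovician, Devonian, Carboniferous; Mesozoic: Jurassic. The eras run Paleozoic → Mesozoic → Cenozoic. Concatenating the groups in that era order gives oldest to youngest directly.

Cambrian → Ordovician → Devonian → Carboniferous → Jurassic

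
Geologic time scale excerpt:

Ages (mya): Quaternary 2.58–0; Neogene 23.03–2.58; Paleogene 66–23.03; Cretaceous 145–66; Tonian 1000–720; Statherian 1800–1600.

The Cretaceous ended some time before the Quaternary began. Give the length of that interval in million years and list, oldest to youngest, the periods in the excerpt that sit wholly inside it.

63.42 million years; Paleogene, Neogene

End of Cretaceous = 66 Ma; start of Quaternary = 2.58 Ma.
Gap = 66 − 2.58 = 63.42 Myr.
Periods wholly inside 66–2.58 Ma: Paleogene (66–23.03), Neogene (23.03–2.58).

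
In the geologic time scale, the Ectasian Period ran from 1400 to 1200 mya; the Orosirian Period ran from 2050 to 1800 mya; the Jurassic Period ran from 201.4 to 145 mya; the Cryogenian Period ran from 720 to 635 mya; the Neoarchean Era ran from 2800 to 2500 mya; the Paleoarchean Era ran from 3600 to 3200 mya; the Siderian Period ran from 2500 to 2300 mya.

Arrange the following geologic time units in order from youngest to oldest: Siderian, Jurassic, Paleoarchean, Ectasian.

Read off each span (Ma): Siderian 2500–2300; Jurassic 201.4–145; Paleoarchean 3600–3200; Ectasian 1400–1200.
Larger Ma is older, so oldest→youngest is Paleoarchean, Siderian, Ectasian, Jurassic; reverse it for youngest→oldest.

Jurassic, Ectasian, Siderian, Paleoarchean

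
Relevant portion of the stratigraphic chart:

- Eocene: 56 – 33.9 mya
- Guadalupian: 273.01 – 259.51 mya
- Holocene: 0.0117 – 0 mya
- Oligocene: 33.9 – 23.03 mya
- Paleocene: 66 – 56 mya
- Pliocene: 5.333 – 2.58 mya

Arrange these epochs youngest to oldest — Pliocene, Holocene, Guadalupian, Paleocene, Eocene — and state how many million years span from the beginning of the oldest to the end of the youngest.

Holocene, Pliocene, Eocene, Paleocene, Guadalupian; total span 273.01 Myr

From the excerpt: Pliocene 5.333–2.58; Holocene 0.0117–0; Guadalupian 273.01–259.51; Paleocene 66–56; Eocene 56–33.9 (Ma).
Larger Ma is earlier, so the oldest is Guadalupian and the youngest is Holocene; youngest to oldest: Holocene, Pliocene, Eocene, Paleocene, Guadalupian.
Oldest start 273.01 minus youngest end 0 gives 273.01 Myr overall.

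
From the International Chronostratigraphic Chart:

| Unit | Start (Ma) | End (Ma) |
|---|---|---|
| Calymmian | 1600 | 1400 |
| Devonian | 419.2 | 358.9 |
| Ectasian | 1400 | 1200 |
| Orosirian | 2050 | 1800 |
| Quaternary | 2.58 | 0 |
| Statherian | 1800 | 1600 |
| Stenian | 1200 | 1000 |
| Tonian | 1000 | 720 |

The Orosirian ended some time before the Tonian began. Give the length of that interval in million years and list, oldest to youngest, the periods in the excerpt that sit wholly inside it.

The Orosirian closes at 1800 Ma and the Tonian opens at 1000 Ma, so the interval is 1800 − 1000 = 800 Myr.
A period fits inside if it starts at or after 1800 Ma and ends at or before 1000 Ma; oldest first that gives Statherian, Calymmian, Ectasian, Stenian.

800 million years; Statherian, Calymmian, Ectasian, Stenian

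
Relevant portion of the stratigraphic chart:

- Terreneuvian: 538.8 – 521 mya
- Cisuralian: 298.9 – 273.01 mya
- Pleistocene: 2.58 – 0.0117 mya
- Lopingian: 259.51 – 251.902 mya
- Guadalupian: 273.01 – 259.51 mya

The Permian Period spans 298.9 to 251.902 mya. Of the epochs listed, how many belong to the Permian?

3

Epochs inside 298.9–251.902 Ma: Cisuralian, Guadalupian, Lopingian — 3 in total.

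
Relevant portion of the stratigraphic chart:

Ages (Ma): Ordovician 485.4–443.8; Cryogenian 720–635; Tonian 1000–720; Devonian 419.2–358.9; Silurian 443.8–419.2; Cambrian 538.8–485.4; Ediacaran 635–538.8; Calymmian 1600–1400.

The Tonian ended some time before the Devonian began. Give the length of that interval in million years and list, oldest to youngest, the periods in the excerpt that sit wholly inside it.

300.8 million years; Cryogenian, Ediacaran, Cambrian, Ordovician, Silurian

The Tonian closes at 720 Ma and the Devonian opens at 419.2 Ma, so the interval is 720 − 419.2 = 300.8 Myr.
A period fits inside if it starts at or after 720 Ma and ends at or before 419.2 Ma; oldest first that gives Cryogenian, Ediacaran, Cambrian, Ordovician, Silurian.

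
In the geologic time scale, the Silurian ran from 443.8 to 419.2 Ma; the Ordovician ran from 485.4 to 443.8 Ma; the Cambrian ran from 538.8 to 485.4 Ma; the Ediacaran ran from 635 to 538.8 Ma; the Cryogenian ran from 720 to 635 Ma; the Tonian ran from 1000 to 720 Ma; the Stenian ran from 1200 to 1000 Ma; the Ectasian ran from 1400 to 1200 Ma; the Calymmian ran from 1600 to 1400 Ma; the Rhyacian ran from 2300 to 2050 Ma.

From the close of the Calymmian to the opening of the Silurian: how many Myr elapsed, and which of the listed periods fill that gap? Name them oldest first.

956.2 million years; Ectasian, Stenian, Tonian, Cryogenian, Ediacaran, Cambrian, Ordovician

The Calymmian closes at 1400 Ma and the Silurian opens at 443.8 Ma, so the interval is 1400 − 443.8 = 956.2 Myr.
A period fits inside if it starts at or after 1400 Ma and ends at or before 443.8 Ma; oldest first that gives Ectasian, Stenian, Tonian, Cryogenian, Ediacaran, Cambrian, Ordovician.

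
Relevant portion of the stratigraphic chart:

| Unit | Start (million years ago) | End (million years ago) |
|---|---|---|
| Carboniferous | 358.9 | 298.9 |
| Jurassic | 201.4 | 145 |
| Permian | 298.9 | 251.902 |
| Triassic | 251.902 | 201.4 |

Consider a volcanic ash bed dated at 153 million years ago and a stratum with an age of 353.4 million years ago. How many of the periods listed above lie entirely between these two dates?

353.4 Ma sits inside the Carboniferous (358.9–298.9) and 153 Ma inside the Jurassic (201.4–145); neither of those is wholly between the two dates.
The listed periods lying completely between them are Permian, Triassic — 2 in all.

2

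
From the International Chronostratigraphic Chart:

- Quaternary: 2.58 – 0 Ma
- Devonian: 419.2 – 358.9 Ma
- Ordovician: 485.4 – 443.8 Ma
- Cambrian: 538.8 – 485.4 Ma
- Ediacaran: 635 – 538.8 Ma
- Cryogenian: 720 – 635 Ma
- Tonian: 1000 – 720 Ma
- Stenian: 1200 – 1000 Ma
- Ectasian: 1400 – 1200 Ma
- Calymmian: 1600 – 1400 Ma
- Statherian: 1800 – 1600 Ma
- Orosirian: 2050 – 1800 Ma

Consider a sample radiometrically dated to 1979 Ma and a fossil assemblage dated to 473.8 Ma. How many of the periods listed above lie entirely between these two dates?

The older date is 1979 Ma and the younger is 473.8 Ma.
Periods with start < 1979 and end > 473.8 Ma: Statherian (1800–1600), Calymmian (1600–1400), Ectasian (1400–1200), Stenian (1200–1000), Tonian (1000–720), Cryogenian (720–635), Ediacaran (635–538.8), Cambrian (538.8–485.4).
That is 8 complete periods.

8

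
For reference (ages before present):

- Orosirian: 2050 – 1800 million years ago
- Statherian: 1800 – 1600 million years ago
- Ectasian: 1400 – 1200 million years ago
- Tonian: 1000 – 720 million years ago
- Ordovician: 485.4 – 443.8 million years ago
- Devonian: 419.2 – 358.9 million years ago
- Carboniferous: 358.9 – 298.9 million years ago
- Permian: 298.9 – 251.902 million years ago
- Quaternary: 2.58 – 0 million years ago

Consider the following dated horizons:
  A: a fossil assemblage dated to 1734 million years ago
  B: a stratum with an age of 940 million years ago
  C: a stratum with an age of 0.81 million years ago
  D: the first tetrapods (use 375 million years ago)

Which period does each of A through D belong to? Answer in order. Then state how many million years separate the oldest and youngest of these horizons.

A: 1734 Ma lies in 1800–1600 Ma, so Statherian.
B: 940 Ma lies in 1000–720 Ma, so Tonian.
C: 0.81 Ma lies in 2.58–0 Ma, so Quaternary.
D: 375 Ma lies in 419.2–358.9 Ma, so Devonian.
Oldest = 1734 Ma, youngest = 0.81 Ma → span 1733.19 Myr.

A — Statherian; B — Tonian; C — Quaternary; D — Devonian; span 1733.19 million years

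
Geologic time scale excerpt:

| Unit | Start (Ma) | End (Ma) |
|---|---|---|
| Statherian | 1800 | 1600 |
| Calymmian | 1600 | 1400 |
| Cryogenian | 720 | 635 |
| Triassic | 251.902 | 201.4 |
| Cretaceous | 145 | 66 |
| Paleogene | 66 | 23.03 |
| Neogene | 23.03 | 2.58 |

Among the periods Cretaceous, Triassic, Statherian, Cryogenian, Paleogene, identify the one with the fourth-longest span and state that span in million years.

Start − end for each: Cretaceous 145 − 66 = 79; Triassic 251.902 − 201.4 = 50.502; Statherian 1800 − 1600 = 200; Cryogenian 720 − 635 = 85; Paleogene 66 − 23.03 = 42.97.
Ranking these from longest: Statherian > Cryogenian > Cretaceous > Triassic > Paleogene.
Position 4 in that ranking is Triassic, which lasted 50.502 Myr.

Triassic, 50.502 million years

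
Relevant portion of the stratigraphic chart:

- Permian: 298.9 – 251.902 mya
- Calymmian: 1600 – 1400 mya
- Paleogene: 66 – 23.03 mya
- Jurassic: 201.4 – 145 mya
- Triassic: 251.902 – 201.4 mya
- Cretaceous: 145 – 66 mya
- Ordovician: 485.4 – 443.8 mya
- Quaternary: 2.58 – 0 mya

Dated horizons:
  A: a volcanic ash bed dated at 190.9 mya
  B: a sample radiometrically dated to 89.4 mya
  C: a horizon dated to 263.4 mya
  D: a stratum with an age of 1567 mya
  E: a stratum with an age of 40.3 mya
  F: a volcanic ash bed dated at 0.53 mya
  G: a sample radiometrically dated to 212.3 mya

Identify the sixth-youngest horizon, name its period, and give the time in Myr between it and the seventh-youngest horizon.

C, in the Permian; 1303.6 million years to D

Sorted youngest-first by Ma: F (0.53), E (40.3), B (89.4), A (190.9), G (212.3), C (263.4), D (1567).
The sixth youngest is C at 263.4 Ma, which lies in 298.9–251.902 Ma: the Permian.
The seventh youngest is D at 1567 Ma; separation = |263.4 − 1567| = 1303.6 Myr.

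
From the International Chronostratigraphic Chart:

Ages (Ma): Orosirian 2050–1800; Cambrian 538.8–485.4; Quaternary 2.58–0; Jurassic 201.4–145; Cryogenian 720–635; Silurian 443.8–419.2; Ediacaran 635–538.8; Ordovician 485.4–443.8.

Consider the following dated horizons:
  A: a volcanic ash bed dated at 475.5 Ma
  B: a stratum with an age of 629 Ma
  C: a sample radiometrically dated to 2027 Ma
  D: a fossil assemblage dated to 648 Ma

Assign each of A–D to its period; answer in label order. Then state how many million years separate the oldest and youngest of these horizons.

A — Ordovician; B — Ediacaran; C — Orosirian; D — Cryogenian; span 1551.5 million years

Match each age against the start–end ranges in the excerpt: A = 475.5 Ma → Ordovician (485.4–443.8); B = 629 Ma → Ediacaran (635–538.8); C = 2027 Ma → Orosirian (2050–1800); D = 648 Ma → Cryogenian (720–635).
The largest age is 2027 Ma and the smallest is 475.5 Ma; their difference is 1551.5 Myr.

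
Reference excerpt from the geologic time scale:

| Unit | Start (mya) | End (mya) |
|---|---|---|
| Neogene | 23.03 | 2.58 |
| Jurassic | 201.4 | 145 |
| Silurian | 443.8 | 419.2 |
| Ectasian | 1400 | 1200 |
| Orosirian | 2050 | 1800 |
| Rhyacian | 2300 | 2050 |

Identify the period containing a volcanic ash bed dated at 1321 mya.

1321 Ma lies between 1400 and 1200 Ma, so it falls in the Ectasian.

Ectasian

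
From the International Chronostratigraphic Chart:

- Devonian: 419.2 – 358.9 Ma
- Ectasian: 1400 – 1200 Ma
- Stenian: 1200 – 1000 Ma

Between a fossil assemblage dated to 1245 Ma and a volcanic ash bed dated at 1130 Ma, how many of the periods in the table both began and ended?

0

Checking each listed span, none has both start < 1245 Ma and end > 1130 Ma — every period straddles one of the two dates or lies outside them — so the count is 0.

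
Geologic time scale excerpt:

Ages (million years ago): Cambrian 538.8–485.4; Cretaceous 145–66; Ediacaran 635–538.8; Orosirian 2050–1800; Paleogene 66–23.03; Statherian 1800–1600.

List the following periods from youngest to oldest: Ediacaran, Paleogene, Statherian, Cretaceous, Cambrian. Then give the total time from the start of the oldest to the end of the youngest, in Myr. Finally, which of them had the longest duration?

Paleogene → Cretaceous → Cambrian → Ediacaran → Statherian; total span 1776.97 Myr; longest is Statherian

Start ages (Ma): Statherian 1800, Ediacaran 635, Cambrian 538.8, Cretaceous 145, Paleogene 66.
Ordered youngest to oldest: Paleogene, Cretaceous, Cambrian, Ediacaran, Statherian.
Span = 1800 − 23.03 = 1776.97 Myr.
Durations: Statherian 200, Cambrian 53.4, Paleogene 42.97, Ediacaran 96.2, Cretaceous 79 → longest is Statherian (200 Myr).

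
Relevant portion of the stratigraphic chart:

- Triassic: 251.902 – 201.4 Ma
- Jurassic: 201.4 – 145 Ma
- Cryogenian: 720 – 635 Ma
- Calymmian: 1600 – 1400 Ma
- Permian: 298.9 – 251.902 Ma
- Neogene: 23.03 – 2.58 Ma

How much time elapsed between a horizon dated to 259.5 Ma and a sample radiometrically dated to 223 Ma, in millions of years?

36.5 million years

259.5 − 223 = 36.5 million years.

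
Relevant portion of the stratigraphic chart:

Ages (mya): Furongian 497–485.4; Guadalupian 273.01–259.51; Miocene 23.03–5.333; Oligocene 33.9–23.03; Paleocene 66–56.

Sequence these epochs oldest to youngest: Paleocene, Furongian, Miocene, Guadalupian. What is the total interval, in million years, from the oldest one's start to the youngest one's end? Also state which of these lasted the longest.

Start ages (Ma): Furongian 497, Guadalupian 273.01, Paleocene 66, Miocene 23.03.
Ordered oldest to youngest: Furongian, Guadalupian, Paleocene, Miocene.
Span = 497 − 5.333 = 491.667 Myr.
Durations: Miocene 17.697, Guadalupian 13.5, Paleocene 10, Furongian 11.6 → longest is Miocene (17.697 Myr).

Furongian, Guadalupian, Paleocene, Miocene; total span 491.667 Myr; longest is Miocene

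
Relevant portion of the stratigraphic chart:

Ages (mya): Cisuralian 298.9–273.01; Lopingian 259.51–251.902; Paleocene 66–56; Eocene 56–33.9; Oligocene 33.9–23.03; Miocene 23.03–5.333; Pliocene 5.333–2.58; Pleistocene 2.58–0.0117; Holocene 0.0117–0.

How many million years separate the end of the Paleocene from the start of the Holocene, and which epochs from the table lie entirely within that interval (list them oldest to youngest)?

55.9883 million years; Eocene, Oligocene, Miocene, Pliocene, Pleistocene

End of Paleocene = 56 Ma; start of Holocene = 0.0117 Ma.
Gap = 56 − 0.0117 = 55.9883 Myr.
Epochs wholly inside 56–0.0117 Ma: Eocene (56–33.9), Oligocene (33.9–23.03), Miocene (23.03–5.333), Pliocene (5.333–2.58), Pleistocene (2.58–0.0117).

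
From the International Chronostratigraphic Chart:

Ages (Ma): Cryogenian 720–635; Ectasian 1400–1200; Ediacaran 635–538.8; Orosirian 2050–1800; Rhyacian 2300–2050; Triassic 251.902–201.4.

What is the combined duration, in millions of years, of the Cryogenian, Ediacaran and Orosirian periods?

Duration is start − end for each: (720 − 635) + (635 − 538.8) + (2050 − 1800).
That is 85 + 96.2 + 250, which totals 431.2 million years.

431.2 million years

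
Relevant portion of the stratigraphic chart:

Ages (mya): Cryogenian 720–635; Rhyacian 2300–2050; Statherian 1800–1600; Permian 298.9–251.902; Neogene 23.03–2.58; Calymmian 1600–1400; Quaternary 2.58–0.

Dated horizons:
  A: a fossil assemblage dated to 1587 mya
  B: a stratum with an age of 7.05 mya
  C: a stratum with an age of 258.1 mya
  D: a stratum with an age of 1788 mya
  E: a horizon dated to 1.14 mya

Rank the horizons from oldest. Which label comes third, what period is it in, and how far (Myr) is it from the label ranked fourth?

Sorted oldest-first by Ma: D (1788), A (1587), C (258.1), B (7.05), E (1.14).
The third oldest is C at 258.1 Ma, which lies in 298.9–251.902 Ma: the Permian.
The fourth oldest is B at 7.05 Ma; separation = |258.1 − 7.05| = 251.05 Myr.

C, in the Permian; 251.05 million years to B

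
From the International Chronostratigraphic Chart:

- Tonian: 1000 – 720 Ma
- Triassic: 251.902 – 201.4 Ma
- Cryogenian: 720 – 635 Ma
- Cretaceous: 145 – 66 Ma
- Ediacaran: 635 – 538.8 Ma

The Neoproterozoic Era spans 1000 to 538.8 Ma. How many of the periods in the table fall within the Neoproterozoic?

3

Periods inside 1000–538.8 Ma: Tonian, Cryogenian, Ediacaran — 3 in total.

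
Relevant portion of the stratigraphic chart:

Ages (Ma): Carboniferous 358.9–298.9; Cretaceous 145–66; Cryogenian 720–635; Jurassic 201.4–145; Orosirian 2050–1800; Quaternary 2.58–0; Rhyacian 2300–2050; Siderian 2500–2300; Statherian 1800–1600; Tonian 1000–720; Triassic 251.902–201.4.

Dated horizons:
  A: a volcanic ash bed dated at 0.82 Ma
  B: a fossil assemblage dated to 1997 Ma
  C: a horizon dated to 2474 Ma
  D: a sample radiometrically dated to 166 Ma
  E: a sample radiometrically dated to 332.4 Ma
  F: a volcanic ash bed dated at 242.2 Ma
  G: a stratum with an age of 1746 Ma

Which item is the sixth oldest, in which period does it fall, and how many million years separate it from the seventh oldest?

Larger Ma means older, so oldest first: C 2474 > B 1997 > G 1746 > E 332.4 > F 242.2 > D 166 > A 0.82.
Counting 6 along gives D (166 Ma); the excerpt puts that inside the Jurassic, 201.4–145 Ma.
Next in line is A (0.82 Ma), and 166 − 0.82 = 165.18 Myr.

D, in the Jurassic; 165.18 million years to A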